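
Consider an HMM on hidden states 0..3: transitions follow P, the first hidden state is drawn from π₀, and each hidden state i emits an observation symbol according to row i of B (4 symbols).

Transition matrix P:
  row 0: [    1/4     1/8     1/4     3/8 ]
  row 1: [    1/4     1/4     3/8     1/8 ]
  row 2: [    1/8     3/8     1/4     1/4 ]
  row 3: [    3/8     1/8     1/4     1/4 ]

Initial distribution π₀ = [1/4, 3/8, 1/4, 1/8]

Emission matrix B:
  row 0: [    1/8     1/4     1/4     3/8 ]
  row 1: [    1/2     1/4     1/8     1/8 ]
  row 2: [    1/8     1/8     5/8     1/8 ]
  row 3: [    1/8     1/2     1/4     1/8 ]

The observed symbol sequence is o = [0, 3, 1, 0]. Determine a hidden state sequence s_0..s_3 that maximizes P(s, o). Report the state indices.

path = [1, 0, 3, 1]

t=0: δ = [3.125e-02, 1.875e-01, 3.125e-02, 1.562e-02]  (obs o_0=0)
t=1: δ = [1.758e-02, 5.859e-03, 8.789e-03, 2.930e-03]  ψ = [1, 1, 1, 1]  (obs o_1=3)
t=2: δ = [1.099e-03, 8.240e-04, 5.493e-04, 3.296e-03]  ψ = [0, 2, 0, 0]  (obs o_2=1)
t=3: δ = [1.545e-04, 2.060e-04, 1.030e-04, 1.030e-04]  ψ = [3, 3, 3, 3]  (obs o_3=0)
backtrack: best end state = 1; path = [1, 0, 3, 1]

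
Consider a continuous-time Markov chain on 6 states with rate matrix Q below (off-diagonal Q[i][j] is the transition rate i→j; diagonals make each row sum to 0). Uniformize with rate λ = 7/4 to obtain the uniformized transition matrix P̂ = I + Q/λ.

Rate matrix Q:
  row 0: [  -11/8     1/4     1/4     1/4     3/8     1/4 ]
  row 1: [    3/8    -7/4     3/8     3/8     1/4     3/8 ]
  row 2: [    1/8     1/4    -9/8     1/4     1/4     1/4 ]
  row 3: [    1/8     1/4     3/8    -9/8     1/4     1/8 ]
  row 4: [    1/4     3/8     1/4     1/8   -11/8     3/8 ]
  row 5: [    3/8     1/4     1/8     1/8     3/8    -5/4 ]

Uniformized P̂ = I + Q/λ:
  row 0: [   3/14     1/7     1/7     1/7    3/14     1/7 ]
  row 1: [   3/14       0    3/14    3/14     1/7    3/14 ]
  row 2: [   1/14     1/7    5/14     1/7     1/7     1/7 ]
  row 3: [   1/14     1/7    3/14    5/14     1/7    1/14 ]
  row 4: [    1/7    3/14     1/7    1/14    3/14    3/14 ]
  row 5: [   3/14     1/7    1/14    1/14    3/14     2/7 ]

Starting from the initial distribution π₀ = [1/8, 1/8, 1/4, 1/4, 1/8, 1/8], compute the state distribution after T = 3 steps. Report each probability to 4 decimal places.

π = [0.1490, 0.1360, 0.1951, 0.1638, 0.1782, 0.1779]

t=0: π = [0.1250, 0.1250, 0.2500, 0.2500, 0.1250, 0.1250]
t=1: π = [0.1339, 0.1339, 0.2143, 0.1875, 0.1696, 0.1607]
t=2: π = [0.1448, 0.1358, 0.2003, 0.1690, 0.1760, 0.1741]
t=3: π = [0.1490, 0.1360, 0.1951, 0.1638, 0.1782, 0.1779]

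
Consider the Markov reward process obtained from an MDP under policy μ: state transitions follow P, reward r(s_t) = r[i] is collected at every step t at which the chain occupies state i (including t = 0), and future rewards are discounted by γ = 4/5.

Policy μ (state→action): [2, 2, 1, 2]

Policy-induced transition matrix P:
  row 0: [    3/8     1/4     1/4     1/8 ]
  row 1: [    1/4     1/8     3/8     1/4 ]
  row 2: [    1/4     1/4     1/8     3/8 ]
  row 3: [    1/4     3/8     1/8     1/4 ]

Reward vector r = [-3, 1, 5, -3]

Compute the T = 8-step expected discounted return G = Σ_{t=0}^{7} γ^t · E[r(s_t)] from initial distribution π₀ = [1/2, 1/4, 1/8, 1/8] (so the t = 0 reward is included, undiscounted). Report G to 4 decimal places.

t=0: π = [0.5000, 0.2500, 0.1250, 0.1250], E[r] = -1.0000, γ^t·E[r] = -1.000000, running G = -1.000000
t=1: π = [0.3125, 0.2344, 0.2500, 0.2031], E[r] = -0.0625, γ^t·E[r] = -0.050000, running G = -1.050000
t=2: π = [0.2891, 0.2461, 0.2227, 0.2422], E[r] = -0.2344, γ^t·E[r] = -0.150000, running G = -1.200000
t=3: π = [0.2861, 0.2495, 0.2227, 0.2417], E[r] = -0.2207, γ^t·E[r] = -0.113000, running G = -1.313000
t=4: π = [0.2858, 0.2490, 0.2231, 0.2421], E[r] = -0.2188, γ^t·E[r] = -0.089600, running G = -1.402600
t=5: π = [0.2857, 0.2491, 0.2230, 0.2422], E[r] = -0.2197, γ^t·E[r] = -0.071980, running G = -1.474580
t=6: π = [0.2857, 0.2491, 0.2230, 0.2422], E[r] = -0.2195, γ^t·E[r] = -0.057540, running G = -1.532120
t=7: π = [0.2857, 0.2491, 0.2230, 0.2422], E[r] = -0.2195, γ^t·E[r] = -0.046035, running G = -1.578155

G = -1.5782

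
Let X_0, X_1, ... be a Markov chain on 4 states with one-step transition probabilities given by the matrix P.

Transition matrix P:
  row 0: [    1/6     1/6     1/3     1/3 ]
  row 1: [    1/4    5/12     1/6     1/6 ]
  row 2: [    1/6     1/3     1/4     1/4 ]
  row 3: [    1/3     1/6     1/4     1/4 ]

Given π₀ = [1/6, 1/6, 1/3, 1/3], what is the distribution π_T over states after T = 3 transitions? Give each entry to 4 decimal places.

t=0: π = [0.1667, 0.1667, 0.3333, 0.3333]
t=1: π = [0.2361, 0.2639, 0.2500, 0.2500]
t=2: π = [0.2303, 0.2743, 0.2477, 0.2477]
t=3: π = [0.2308, 0.2765, 0.2463, 0.2463]

π = [0.2308, 0.2765, 0.2463, 0.2463]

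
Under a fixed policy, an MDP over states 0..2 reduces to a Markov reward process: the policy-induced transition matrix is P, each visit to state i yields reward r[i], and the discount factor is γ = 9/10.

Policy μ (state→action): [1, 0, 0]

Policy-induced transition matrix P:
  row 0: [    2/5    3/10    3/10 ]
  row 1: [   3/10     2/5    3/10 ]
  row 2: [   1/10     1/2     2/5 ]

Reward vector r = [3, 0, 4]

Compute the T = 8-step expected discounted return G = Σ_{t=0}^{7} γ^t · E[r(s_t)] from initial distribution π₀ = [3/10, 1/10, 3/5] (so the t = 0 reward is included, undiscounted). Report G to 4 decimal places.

t=0: π = [0.3000, 0.1000, 0.6000], E[r] = 3.3000, γ^t·E[r] = 3.300000, running G = 3.300000
t=1: π = [0.2100, 0.4300, 0.3600], E[r] = 2.0700, γ^t·E[r] = 1.863000, running G = 5.163000
t=2: π = [0.2490, 0.4150, 0.3360], E[r] = 2.0910, γ^t·E[r] = 1.693710, running G = 6.856710
t=3: π = [0.2577, 0.4087, 0.3336], E[r] = 2.1075, γ^t·E[r] = 1.536368, running G = 8.393078
t=4: π = [0.2591, 0.4076, 0.3334], E[r] = 2.1106, γ^t·E[r] = 1.384758, running G = 9.777836
t=5: π = [0.2592, 0.4074, 0.3333], E[r] = 2.1110, γ^t·E[r] = 1.246550, running G = 11.024385
t=6: π = [0.2593, 0.4074, 0.3333], E[r] = 2.1111, γ^t·E[r] = 1.121927, running G = 12.146312
t=7: π = [0.2593, 0.4074, 0.3333], E[r] = 2.1111, γ^t·E[r] = 1.009737, running G = 13.156049

G = 13.1560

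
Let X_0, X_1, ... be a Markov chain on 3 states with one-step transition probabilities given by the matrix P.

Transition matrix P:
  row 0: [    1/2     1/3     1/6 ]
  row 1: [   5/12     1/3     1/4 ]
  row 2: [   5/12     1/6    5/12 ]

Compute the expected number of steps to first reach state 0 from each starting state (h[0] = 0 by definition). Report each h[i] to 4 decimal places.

First-step conditioning: h[0] = 0; for i ≠ 0, h[i] = 1 + Σ_k P[i][k]·h[k].
  h[1] = 1 + 1/3·h[1] + 1/4·h[2]
  h[2] = 1 + 1/6·h[1] + 5/12·h[2]
Solving the 2×2 linear system over states ≠ 0 gives exactly h = [0, 12/5, 12/5] (h[0] = 0 is the target).

h = [0.0000, 2.4000, 2.4000]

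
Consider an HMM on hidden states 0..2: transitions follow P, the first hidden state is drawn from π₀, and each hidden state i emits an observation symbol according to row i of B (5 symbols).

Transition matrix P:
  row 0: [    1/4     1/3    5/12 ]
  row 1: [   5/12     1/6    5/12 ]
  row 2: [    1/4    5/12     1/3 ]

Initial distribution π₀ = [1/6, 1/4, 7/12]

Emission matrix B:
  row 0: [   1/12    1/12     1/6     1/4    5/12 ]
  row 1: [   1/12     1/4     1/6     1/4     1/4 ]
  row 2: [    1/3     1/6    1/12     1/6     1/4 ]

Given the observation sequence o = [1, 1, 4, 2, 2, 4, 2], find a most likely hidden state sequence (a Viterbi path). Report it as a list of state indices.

path = [2, 1, 0, 1, 0, 2, 1]

t=0: δ = [1.389e-02, 6.250e-02, 9.722e-02]  (obs o_0=1)
t=1: δ = [2.170e-03, 1.013e-02, 5.401e-03]  ψ = [1, 2, 2]  (obs o_1=1)
t=2: δ = [1.758e-03, 5.626e-04, 1.055e-03]  ψ = [1, 2, 1]  (obs o_2=4)
t=3: δ = [7.326e-05, 9.768e-05, 6.105e-05]  ψ = [0, 0, 0]  (obs o_3=2)
t=4: δ = [6.783e-06, 4.240e-06, 3.392e-06]  ψ = [1, 2, 1]  (obs o_4=2)
t=5: δ = [7.360e-07, 5.653e-07, 7.066e-07]  ψ = [1, 0, 0]  (obs o_5=4)
t=6: δ = [3.925e-08, 4.907e-08, 2.556e-08]  ψ = [1, 2, 0]  (obs o_6=2)
backtrack: best end state = 1; path = [2, 1, 0, 1, 0, 2, 1]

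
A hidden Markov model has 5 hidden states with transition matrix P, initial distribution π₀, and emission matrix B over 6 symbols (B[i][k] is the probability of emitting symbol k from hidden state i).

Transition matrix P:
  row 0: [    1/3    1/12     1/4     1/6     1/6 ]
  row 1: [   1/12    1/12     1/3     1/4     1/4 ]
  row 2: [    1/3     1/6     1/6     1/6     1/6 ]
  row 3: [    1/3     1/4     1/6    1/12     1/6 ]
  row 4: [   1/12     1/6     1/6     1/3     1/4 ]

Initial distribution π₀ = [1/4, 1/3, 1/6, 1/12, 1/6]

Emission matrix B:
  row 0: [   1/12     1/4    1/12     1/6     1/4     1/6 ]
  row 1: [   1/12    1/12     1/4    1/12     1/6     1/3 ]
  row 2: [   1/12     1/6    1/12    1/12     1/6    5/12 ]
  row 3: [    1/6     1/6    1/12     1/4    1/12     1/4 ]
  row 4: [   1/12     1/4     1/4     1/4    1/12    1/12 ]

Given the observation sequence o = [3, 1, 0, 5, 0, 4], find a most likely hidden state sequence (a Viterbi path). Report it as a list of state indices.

path = [4, 4, 3, 1, 3, 0]

t=0: δ = [4.167e-02, 2.778e-02, 1.389e-02, 2.083e-02, 4.167e-02]  (obs o_0=3)
t=1: δ = [3.472e-03, 5.787e-04, 1.736e-03, 2.315e-03, 2.604e-03]  ψ = [0, 4, 0, 4, 4]  (obs o_1=1)
t=2: δ = [9.645e-05, 4.823e-05, 7.234e-05, 1.447e-04, 5.425e-05]  ψ = [0, 3, 0, 4, 4]  (obs o_2=0)
t=3: δ = [8.038e-06, 1.206e-05, 1.005e-05, 4.521e-06, 2.009e-06]  ψ = [3, 3, 0, 4, 3]  (obs o_3=5)
t=4: δ = [2.791e-07, 1.395e-07, 3.349e-07, 5.023e-07, 2.512e-07]  ψ = [2, 2, 1, 1, 1]  (obs o_4=0)
t=5: δ = [4.186e-08, 2.093e-08, 1.395e-08, 6.977e-09, 6.977e-09]  ψ = [3, 3, 3, 4, 3]  (obs o_5=4)
backtrack: best end state = 0; path = [4, 4, 3, 1, 3, 0]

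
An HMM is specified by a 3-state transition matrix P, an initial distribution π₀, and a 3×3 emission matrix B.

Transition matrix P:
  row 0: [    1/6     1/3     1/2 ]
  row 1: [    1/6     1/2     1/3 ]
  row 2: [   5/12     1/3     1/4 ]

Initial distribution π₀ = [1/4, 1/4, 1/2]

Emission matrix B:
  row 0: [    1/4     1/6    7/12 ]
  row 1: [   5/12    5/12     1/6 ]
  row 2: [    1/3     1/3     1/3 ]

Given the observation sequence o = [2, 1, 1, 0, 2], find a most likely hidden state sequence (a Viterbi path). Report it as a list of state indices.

t=0: δ = [1.458e-01, 4.167e-02, 1.667e-01]  (obs o_0=2)
t=1: δ = [1.157e-02, 2.315e-02, 2.431e-02]  ψ = [2, 2, 0]  (obs o_1=1)
t=2: δ = [1.688e-03, 4.823e-03, 2.572e-03]  ψ = [2, 1, 1]  (obs o_2=1)
t=3: δ = [2.679e-04, 1.005e-03, 5.358e-04]  ψ = [2, 1, 1]  (obs o_3=0)
t=4: δ = [1.302e-04, 8.372e-05, 1.116e-04]  ψ = [2, 1, 1]  (obs o_4=2)
backtrack: best end state = 0; path = [2, 1, 1, 2, 0]

path = [2, 1, 1, 2, 0]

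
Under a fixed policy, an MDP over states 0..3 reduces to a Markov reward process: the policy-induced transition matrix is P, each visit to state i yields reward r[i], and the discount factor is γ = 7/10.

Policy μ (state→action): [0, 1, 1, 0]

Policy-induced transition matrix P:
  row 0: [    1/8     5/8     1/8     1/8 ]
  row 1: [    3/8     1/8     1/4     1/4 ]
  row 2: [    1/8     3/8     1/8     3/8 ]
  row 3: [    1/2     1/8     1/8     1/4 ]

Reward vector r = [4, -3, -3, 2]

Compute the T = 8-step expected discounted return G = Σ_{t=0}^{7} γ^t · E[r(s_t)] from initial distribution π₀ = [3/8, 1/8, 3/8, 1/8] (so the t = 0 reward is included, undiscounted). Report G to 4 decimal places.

t=0: π = [0.3750, 0.1250, 0.3750, 0.1250], E[r] = 0.2500, γ^t·E[r] = 0.250000, running G = 0.250000
t=1: π = [0.2031, 0.4063, 0.1406, 0.2500], E[r] = -0.3281, γ^t·E[r] = -0.229688, running G = 0.020313
t=2: π = [0.3203, 0.2617, 0.1758, 0.2422], E[r] = 0.4531, γ^t·E[r] = 0.222031, running G = 0.242344
t=3: π = [0.2813, 0.3291, 0.1577, 0.2319], E[r] = 0.1284, γ^t·E[r] = 0.044047, running G = 0.286391
t=4: π = [0.2943, 0.3051, 0.1661, 0.2346], E[r] = 0.2325, γ^t·E[r] = 0.055834, running G = 0.342225
t=5: π = [0.2892, 0.3137, 0.1631, 0.2340], E[r] = 0.1945, γ^t·E[r] = 0.032688, running G = 0.374913
t=6: π = [0.2912, 0.3104, 0.1642, 0.2342], E[r] = 0.2093, γ^t·E[r] = 0.024625, running G = 0.399538
t=7: π = [0.2904, 0.3116, 0.1638, 0.2341], E[r] = 0.2037, γ^t·E[r] = 0.016777, running G = 0.416315

G = 0.4163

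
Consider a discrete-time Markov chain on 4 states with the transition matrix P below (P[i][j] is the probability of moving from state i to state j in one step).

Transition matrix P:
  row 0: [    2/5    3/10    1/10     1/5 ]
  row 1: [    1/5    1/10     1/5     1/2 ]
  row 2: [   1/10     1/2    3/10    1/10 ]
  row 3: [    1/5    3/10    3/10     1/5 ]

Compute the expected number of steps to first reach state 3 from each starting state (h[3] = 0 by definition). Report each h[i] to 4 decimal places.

First-step conditioning: h[3] = 0; for i ≠ 3, h[i] = 1 + Σ_k P[i][k]·h[k].
  h[0] = 1 + 2/5·h[0] + 3/10·h[1] + 1/10·h[2]
  h[1] = 1 + 1/5·h[0] + 1/10·h[1] + 1/5·h[2]
  h[2] = 1 + 1/10·h[0] + 1/2·h[1] + 3/10·h[2]
Solving the 3×3 linear system over states ≠ 3 gives exactly h = [940/251, 710/251, 1000/251, 0] (h[3] = 0 is the target).

h = [3.7450, 2.8287, 3.9841, 0.0000]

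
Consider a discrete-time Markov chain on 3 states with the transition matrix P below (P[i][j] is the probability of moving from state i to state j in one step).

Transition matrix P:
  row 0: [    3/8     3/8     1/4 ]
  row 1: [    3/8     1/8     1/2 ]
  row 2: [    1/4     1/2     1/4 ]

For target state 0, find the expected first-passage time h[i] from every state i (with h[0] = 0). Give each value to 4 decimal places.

First-step conditioning: h[0] = 0; for i ≠ 0, h[i] = 1 + Σ_k P[i][k]·h[k].
  h[1] = 1 + 1/8·h[1] + 1/2·h[2]
  h[2] = 1 + 1/2·h[1] + 1/4·h[2]
Solving the 2×2 linear system over states ≠ 0 gives exactly h = [0, 40/13, 44/13] (h[0] = 0 is the target).

h = [0.0000, 3.0769, 3.3846]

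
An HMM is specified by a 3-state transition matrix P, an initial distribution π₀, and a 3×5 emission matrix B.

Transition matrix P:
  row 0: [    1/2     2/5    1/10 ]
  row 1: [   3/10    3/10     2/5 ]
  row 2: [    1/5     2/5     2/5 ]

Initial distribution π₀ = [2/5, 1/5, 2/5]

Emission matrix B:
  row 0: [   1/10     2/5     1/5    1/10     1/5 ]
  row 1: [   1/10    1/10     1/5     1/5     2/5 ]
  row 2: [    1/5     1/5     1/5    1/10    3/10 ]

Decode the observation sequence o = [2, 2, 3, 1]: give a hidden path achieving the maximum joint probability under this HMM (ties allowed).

path = [0, 0, 0, 0]

t=0: δ = [8.000e-02, 4.000e-02, 8.000e-02]  (obs o_0=2)
t=1: δ = [8.000e-03, 6.400e-03, 6.400e-03]  ψ = [0, 0, 2]  (obs o_1=2)
t=2: δ = [4.000e-04, 6.400e-04, 2.560e-04]  ψ = [0, 0, 1]  (obs o_2=3)
t=3: δ = [8.000e-05, 1.920e-05, 5.120e-05]  ψ = [0, 1, 1]  (obs o_3=1)
backtrack: best end state = 0; path = [0, 0, 0, 0]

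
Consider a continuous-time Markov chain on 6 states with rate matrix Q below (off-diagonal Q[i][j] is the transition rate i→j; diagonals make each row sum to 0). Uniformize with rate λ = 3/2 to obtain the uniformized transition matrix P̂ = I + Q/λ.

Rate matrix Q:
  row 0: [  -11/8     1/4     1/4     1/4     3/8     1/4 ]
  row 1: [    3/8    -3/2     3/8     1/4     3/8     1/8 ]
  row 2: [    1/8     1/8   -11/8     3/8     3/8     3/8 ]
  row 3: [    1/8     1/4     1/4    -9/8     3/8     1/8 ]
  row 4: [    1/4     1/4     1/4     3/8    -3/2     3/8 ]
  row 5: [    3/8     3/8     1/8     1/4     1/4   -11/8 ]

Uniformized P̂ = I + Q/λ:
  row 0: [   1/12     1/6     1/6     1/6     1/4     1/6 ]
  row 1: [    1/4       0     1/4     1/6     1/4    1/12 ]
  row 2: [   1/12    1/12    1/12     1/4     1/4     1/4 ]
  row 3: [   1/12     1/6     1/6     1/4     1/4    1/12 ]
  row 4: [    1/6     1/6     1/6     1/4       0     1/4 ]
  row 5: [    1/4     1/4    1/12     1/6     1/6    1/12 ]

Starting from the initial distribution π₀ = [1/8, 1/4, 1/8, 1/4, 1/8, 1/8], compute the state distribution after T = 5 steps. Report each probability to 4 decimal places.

t=0: π = [0.1250, 0.2500, 0.1250, 0.2500, 0.1250, 0.1250]
t=1: π = [0.1563, 0.1250, 0.1667, 0.2083, 0.2083, 0.1354]
t=2: π = [0.1441, 0.1432, 0.1519, 0.2153, 0.1866, 0.1589]
t=3: π = [0.1492, 0.1434, 0.1527, 0.2128, 0.1901, 0.1518]
t=4: π = [0.1484, 0.1427, 0.1532, 0.2130, 0.1898, 0.1529]
t=5: π = [0.1484, 0.1429, 0.1530, 0.2130, 0.1898, 0.1529]

π = [0.1484, 0.1429, 0.1530, 0.2130, 0.1898, 0.1529]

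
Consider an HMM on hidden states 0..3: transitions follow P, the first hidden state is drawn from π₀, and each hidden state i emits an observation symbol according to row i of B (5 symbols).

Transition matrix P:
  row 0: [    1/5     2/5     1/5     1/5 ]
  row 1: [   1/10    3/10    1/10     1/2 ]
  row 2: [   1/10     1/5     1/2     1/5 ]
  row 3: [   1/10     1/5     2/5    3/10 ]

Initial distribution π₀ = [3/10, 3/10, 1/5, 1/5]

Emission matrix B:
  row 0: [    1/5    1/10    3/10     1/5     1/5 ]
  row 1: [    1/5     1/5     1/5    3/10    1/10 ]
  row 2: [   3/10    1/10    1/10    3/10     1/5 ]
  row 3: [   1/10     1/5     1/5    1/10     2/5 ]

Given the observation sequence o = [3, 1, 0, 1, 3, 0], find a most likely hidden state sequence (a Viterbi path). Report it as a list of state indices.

t=0: δ = [6.000e-02, 9.000e-02, 6.000e-02, 2.000e-02]  (obs o_0=3)
t=1: δ = [1.200e-03, 5.400e-03, 3.000e-03, 9.000e-03]  ψ = [0, 1, 2, 1]  (obs o_1=1)
t=2: δ = [1.800e-04, 3.600e-04, 1.080e-03, 2.700e-04]  ψ = [3, 3, 3, 1]  (obs o_2=0)
t=3: δ = [1.080e-05, 4.320e-05, 5.400e-05, 4.320e-05]  ψ = [2, 2, 2, 2]  (obs o_3=1)
t=4: δ = [1.080e-06, 3.888e-06, 8.100e-06, 2.160e-06]  ψ = [2, 1, 2, 1]  (obs o_4=3)
t=5: δ = [1.620e-07, 3.240e-07, 1.215e-06, 1.944e-07]  ψ = [2, 2, 2, 1]  (obs o_5=0)
backtrack: best end state = 2; path = [1, 3, 2, 2, 2, 2]

path = [1, 3, 2, 2, 2, 2]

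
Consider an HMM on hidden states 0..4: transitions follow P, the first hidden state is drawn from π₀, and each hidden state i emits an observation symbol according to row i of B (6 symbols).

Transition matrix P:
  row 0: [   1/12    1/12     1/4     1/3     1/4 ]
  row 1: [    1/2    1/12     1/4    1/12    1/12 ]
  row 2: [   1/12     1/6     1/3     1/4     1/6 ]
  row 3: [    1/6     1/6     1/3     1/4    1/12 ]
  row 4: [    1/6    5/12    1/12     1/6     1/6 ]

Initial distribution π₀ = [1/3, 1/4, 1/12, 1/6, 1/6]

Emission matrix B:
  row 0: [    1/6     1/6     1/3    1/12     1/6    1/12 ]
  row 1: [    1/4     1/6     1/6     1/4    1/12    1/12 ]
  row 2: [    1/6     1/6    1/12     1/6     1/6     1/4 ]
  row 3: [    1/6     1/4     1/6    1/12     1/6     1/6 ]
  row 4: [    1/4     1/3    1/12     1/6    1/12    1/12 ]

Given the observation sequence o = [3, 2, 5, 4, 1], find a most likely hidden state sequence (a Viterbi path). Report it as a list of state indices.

path = [1, 0, 2, 2, 3]

t=0: δ = [2.778e-02, 6.250e-02, 1.389e-02, 1.389e-02, 2.778e-02]  (obs o_0=3)
t=1: δ = [1.042e-02, 1.929e-03, 1.302e-03, 1.543e-03, 5.787e-04]  ψ = [1, 4, 1, 0, 0]  (obs o_1=2)
t=2: δ = [8.038e-05, 7.234e-05, 6.510e-04, 5.787e-04, 2.170e-04]  ψ = [1, 0, 0, 0, 0]  (obs o_2=5)
t=3: δ = [1.608e-05, 9.042e-06, 3.617e-05, 2.713e-05, 9.042e-06]  ψ = [3, 2, 2, 2, 2]  (obs o_3=4)
t=4: δ = [7.535e-07, 1.005e-06, 2.009e-06, 2.261e-06, 2.009e-06]  ψ = [1, 2, 2, 2, 2]  (obs o_4=1)
backtrack: best end state = 3; path = [1, 0, 2, 2, 3]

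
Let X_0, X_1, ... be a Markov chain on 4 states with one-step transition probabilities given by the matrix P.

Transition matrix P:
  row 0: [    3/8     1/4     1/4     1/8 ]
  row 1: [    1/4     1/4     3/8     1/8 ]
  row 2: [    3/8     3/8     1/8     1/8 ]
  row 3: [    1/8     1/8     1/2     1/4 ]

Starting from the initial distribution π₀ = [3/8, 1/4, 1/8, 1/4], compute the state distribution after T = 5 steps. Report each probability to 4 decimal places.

π = [0.3058, 0.2676, 0.2838, 0.1429]

t=0: π = [0.3750, 0.2500, 0.1250, 0.2500]
t=1: π = [0.2813, 0.2344, 0.3281, 0.1563]
t=2: π = [0.3066, 0.2715, 0.2773, 0.1445]
t=3: π = [0.3049, 0.2666, 0.2854, 0.1431]
t=4: π = [0.3059, 0.2678, 0.2834, 0.1429]
t=5: π = [0.3058, 0.2676, 0.2838, 0.1429]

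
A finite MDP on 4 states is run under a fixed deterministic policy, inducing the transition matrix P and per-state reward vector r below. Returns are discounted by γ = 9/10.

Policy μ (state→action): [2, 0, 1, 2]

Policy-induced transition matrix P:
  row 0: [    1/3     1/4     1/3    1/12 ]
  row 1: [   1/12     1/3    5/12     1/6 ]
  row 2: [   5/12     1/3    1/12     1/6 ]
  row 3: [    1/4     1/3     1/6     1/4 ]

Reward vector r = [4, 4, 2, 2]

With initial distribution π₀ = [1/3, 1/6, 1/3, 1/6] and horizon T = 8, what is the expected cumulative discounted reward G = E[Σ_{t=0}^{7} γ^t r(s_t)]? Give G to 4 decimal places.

G = 17.8576

t=0: π = [0.3333, 0.1667, 0.3333, 0.1667], E[r] = 3.0000, γ^t·E[r] = 3.000000, running G = 3.000000
t=1: π = [0.3056, 0.3056, 0.2361, 0.1528], E[r] = 3.2222, γ^t·E[r] = 2.900000, running G = 5.900000
t=2: π = [0.2639, 0.3079, 0.2743, 0.1539], E[r] = 3.1435, γ^t·E[r] = 2.546250, running G = 8.446250
t=3: π = [0.2664, 0.3113, 0.2648, 0.1575], E[r] = 3.1555, γ^t·E[r] = 2.300344, running G = 10.746594
t=4: π = [0.2644, 0.3111, 0.2668, 0.1576], E[r] = 3.1511, γ^t·E[r] = 2.067462, running G = 12.814055
t=5: π = [0.2647, 0.3113, 0.2663, 0.1578], E[r] = 3.1519, γ^t·E[r] = 1.861166, running G = 14.675222
t=6: π = [0.2646, 0.3113, 0.2664, 0.1578], E[r] = 3.1517, γ^t·E[r] = 1.674923, running G = 16.350145
t=7: π = [0.2646, 0.3113, 0.2664, 0.1578], E[r] = 3.1517, γ^t·E[r] = 1.507453, running G = 17.857598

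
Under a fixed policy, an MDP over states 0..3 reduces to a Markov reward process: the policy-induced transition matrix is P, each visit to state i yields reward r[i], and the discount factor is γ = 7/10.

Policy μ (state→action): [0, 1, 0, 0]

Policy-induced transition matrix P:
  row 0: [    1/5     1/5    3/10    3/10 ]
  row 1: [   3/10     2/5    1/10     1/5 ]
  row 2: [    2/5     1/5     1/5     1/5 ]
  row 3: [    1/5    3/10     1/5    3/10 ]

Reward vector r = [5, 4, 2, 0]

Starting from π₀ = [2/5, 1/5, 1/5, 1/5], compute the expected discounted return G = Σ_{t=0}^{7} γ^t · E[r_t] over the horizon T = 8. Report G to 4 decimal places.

t=0: π = [0.4000, 0.2000, 0.2000, 0.2000], E[r] = 3.2000, γ^t·E[r] = 3.200000, running G = 3.200000
t=1: π = [0.2600, 0.2600, 0.2200, 0.2600], E[r] = 2.7800, γ^t·E[r] = 1.946000, running G = 5.146000
t=2: π = [0.2700, 0.2780, 0.2000, 0.2520], E[r] = 2.8620, γ^t·E[r] = 1.402380, running G = 6.548380
t=3: π = [0.2678, 0.2808, 0.1992, 0.2522], E[r] = 2.8606, γ^t·E[r] = 0.981186, running G = 7.529566
t=4: π = [0.2679, 0.2814, 0.1987, 0.2520], E[r] = 2.8625, γ^t·E[r] = 0.687291, running G = 8.216857
t=5: π = [0.2679, 0.2815, 0.1987, 0.2520], E[r] = 2.8626, γ^t·E[r] = 0.481118, running G = 8.697974
t=6: π = [0.2679, 0.2815, 0.1986, 0.2520], E[r] = 2.8627, γ^t·E[r] = 0.336788, running G = 9.034762
t=7: π = [0.2679, 0.2815, 0.1986, 0.2520], E[r] = 2.8627, γ^t·E[r] = 0.235752, running G = 9.270514

G = 9.2705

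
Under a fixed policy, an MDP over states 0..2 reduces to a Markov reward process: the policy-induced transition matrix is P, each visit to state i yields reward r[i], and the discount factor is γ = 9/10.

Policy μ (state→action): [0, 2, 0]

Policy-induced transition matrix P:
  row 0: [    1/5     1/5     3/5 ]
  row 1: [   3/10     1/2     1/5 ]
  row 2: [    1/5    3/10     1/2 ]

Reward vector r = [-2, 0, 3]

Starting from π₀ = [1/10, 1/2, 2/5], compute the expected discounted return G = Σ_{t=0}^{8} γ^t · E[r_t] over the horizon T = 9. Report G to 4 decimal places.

t=0: π = [0.1000, 0.5000, 0.4000], E[r] = 1.0000, γ^t·E[r] = 1.000000, running G = 1.000000
t=1: π = [0.2500, 0.3900, 0.3600], E[r] = 0.5800, γ^t·E[r] = 0.522000, running G = 1.522000
t=2: π = [0.2390, 0.3530, 0.4080], E[r] = 0.7460, γ^t·E[r] = 0.604260, running G = 2.126260
t=3: π = [0.2353, 0.3467, 0.4180], E[r] = 0.7834, γ^t·E[r] = 0.571099, running G = 2.697359
t=4: π = [0.2347, 0.3458, 0.4195], E[r] = 0.7892, γ^t·E[r] = 0.517807, running G = 3.215166
t=5: π = [0.2346, 0.3457, 0.4197], E[r] = 0.7900, γ^t·E[r] = 0.466493, running G = 3.681659
t=6: π = [0.2346, 0.3457, 0.4197], E[r] = 0.7901, γ^t·E[r] = 0.419897, running G = 4.101556
t=7: π = [0.2346, 0.3457, 0.4198], E[r] = 0.7901, γ^t·E[r] = 0.377913, running G = 4.479468
t=8: π = [0.2346, 0.3457, 0.4198], E[r] = 0.7901, γ^t·E[r] = 0.340122, running G = 4.819591

G = 4.8196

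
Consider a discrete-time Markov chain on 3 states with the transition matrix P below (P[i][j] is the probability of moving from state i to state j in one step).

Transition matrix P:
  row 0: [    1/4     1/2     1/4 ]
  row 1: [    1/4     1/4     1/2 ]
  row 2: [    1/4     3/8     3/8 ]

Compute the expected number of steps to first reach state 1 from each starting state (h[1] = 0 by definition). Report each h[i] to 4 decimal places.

h = [2.1538, 0.0000, 2.4615]

First-step conditioning: h[1] = 0; for i ≠ 1, h[i] = 1 + Σ_k P[i][k]·h[k].
  h[0] = 1 + 1/4·h[0] + 1/4·h[2]
  h[2] = 1 + 1/4·h[0] + 3/8·h[2]
Solving the 2×2 linear system over states ≠ 1 gives exactly h = [28/13, 0, 32/13] (h[1] = 0 is the target).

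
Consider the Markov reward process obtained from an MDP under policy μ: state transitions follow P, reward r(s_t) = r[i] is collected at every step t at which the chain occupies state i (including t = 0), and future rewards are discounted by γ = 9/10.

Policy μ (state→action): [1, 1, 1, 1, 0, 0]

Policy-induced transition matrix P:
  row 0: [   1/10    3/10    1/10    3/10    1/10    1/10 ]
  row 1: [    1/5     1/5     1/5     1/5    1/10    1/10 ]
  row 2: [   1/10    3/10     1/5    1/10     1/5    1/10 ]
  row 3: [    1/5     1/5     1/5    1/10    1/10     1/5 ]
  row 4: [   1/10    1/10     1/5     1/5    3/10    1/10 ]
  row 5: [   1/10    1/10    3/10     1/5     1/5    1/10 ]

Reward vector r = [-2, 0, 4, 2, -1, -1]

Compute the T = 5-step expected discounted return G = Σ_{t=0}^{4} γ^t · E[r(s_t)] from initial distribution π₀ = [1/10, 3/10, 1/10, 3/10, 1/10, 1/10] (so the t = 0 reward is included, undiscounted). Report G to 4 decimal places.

G = 2.3874

t=0: π = [0.1000, 0.3000, 0.1000, 0.3000, 0.1000, 0.1000], E[r] = 0.6000, γ^t·E[r] = 0.600000, running G = 0.600000
t=1: π = [0.1600, 0.2000, 0.2000, 0.1700, 0.1400, 0.1300], E[r] = 0.5500, γ^t·E[r] = 0.495000, running G = 1.095000
t=2: π = [0.1370, 0.2090, 0.1970, 0.1790, 0.1610, 0.1170], E[r] = 0.5940, γ^t·E[r] = 0.481140, running G = 1.576140
t=3: π = [0.1388, 0.2056, 0.1980, 0.1761, 0.1636, 0.1179], E[r] = 0.5851, γ^t·E[r] = 0.426538, running G = 2.002678
t=4: π = [0.1382, 0.2055, 0.1979, 0.1765, 0.1643, 0.1176], E[r] = 0.5863, γ^t·E[r] = 0.384685, running G = 2.387362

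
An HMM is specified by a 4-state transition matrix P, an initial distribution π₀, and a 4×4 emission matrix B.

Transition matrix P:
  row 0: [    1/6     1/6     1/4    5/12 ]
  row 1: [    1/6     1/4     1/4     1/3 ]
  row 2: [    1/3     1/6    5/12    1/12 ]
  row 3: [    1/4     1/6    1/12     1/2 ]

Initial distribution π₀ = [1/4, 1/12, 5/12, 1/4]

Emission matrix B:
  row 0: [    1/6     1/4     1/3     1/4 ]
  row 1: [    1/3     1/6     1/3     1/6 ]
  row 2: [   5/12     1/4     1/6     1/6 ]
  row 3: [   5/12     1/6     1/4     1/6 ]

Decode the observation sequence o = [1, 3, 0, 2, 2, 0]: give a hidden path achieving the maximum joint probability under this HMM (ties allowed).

path = [2, 0, 3, 3, 3, 3]

t=0: δ = [6.250e-02, 1.389e-02, 1.042e-01, 4.167e-02]  (obs o_0=1)
t=1: δ = [8.681e-03, 2.894e-03, 7.234e-03, 4.340e-03]  ψ = [2, 2, 2, 0]  (obs o_1=3)
t=2: δ = [4.019e-04, 4.823e-04, 1.256e-03, 1.507e-03]  ψ = [2, 0, 2, 0]  (obs o_2=0)
t=3: δ = [1.395e-04, 8.372e-05, 8.721e-05, 1.884e-04]  ψ = [2, 3, 2, 3]  (obs o_3=2)
t=4: δ = [1.570e-05, 1.047e-05, 6.056e-06, 2.355e-05]  ψ = [3, 3, 2, 3]  (obs o_4=2)
t=5: δ = [9.811e-07, 1.308e-06, 1.635e-06, 4.906e-06]  ψ = [3, 3, 0, 3]  (obs o_5=0)
backtrack: best end state = 3; path = [2, 0, 3, 3, 3, 3]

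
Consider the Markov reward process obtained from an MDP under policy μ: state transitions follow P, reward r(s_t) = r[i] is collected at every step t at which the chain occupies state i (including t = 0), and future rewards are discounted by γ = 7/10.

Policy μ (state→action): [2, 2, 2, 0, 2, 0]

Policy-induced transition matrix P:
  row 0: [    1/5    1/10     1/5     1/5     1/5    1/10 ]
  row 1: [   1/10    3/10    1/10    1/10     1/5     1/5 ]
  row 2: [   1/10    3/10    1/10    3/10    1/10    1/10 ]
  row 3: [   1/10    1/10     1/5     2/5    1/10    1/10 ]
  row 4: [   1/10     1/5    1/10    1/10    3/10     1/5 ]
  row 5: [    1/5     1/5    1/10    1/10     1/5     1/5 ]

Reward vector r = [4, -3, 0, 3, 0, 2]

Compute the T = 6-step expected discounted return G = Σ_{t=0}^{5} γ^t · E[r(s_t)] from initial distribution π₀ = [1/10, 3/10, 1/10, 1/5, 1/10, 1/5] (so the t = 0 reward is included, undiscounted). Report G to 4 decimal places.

t=0: π = [0.1000, 0.3000, 0.1000, 0.2000, 0.1000, 0.2000], E[r] = 0.5000, γ^t·E[r] = 0.500000, running G = 0.500000
t=1: π = [0.1300, 0.2100, 0.1300, 0.1900, 0.1800, 0.1600], E[r] = 0.7800, γ^t·E[r] = 0.546000, running G = 1.046000
t=2: π = [0.1290, 0.2020, 0.1320, 0.1960, 0.1860, 0.1550], E[r] = 0.8080, γ^t·E[r] = 0.395920, running G = 1.441920
t=3: π = [0.1284, 0.2009, 0.1325, 0.1981, 0.1858, 0.1543], E[r] = 0.8138, γ^t·E[r] = 0.279133, running G = 1.721053
t=4: π = [0.1283, 0.2007, 0.1327, 0.1988, 0.1855, 0.1541], E[r] = 0.8155, γ^t·E[r] = 0.195806, running G = 1.916860
t=5: π = [0.1282, 0.2006, 0.1327, 0.1990, 0.1854, 0.1540], E[r] = 0.8161, γ^t·E[r] = 0.137159, running G = 2.054019

G = 2.0540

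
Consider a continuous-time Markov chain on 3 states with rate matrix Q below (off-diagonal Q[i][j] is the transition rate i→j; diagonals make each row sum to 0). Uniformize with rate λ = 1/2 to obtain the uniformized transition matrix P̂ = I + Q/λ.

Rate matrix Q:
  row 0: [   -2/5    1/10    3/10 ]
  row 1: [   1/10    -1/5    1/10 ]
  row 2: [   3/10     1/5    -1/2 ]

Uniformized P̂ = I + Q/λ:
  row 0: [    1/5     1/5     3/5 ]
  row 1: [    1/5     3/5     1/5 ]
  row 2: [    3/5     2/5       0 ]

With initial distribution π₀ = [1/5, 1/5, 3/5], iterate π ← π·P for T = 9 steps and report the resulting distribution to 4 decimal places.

π = [0.3082, 0.4232, 0.2686]

t=0: π = [0.2000, 0.2000, 0.6000]
t=1: π = [0.4400, 0.4000, 0.1600]
t=2: π = [0.2640, 0.3920, 0.3440]
t=3: π = [0.3376, 0.4256, 0.2368]
t=4: π = [0.2947, 0.4176, 0.2877]
t=5: π = [0.3151, 0.4246, 0.2604]
t=6: π = [0.3041, 0.4219, 0.2740]
t=7: π = [0.3096, 0.4236, 0.2669]
t=8: π = [0.3067, 0.4228, 0.2705]
t=9: π = [0.3082, 0.4232, 0.2686]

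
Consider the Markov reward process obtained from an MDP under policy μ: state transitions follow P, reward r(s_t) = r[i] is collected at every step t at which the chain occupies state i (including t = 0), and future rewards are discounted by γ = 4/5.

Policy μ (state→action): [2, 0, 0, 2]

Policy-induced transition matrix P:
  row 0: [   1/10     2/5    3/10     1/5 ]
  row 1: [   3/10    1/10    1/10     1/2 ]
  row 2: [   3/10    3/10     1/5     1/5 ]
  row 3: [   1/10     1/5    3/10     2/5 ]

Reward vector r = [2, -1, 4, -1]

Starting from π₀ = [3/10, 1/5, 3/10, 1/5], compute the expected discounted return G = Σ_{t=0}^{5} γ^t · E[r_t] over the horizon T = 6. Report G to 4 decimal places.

G = 3.3668

t=0: π = [0.3000, 0.2000, 0.3000, 0.2000], E[r] = 1.4000, γ^t·E[r] = 1.400000, running G = 1.400000
t=1: π = [0.2000, 0.2700, 0.2300, 0.3000], E[r] = 0.7500, γ^t·E[r] = 0.600000, running G = 2.000000
t=2: π = [0.2000, 0.2360, 0.2230, 0.3410], E[r] = 0.7150, γ^t·E[r] = 0.457600, running G = 2.457600
t=3: π = [0.1918, 0.2387, 0.2305, 0.3390], E[r] = 0.7279, γ^t·E[r] = 0.372685, running G = 2.830285
t=4: π = [0.1938, 0.2375, 0.2292, 0.3394], E[r] = 0.7276, γ^t·E[r] = 0.298013, running G = 3.128297
t=5: π = [0.1934, 0.2379, 0.2296, 0.3391], E[r] = 0.7279, γ^t·E[r] = 0.238520, running G = 3.366817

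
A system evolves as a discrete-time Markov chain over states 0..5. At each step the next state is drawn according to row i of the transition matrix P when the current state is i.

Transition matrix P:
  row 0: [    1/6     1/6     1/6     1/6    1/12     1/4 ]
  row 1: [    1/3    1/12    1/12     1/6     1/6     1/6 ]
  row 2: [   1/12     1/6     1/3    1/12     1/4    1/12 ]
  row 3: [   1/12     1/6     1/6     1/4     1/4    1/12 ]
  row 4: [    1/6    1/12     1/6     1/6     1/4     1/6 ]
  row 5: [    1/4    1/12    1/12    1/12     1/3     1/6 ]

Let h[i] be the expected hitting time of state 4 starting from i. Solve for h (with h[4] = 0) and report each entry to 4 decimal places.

First-step conditioning: h[4] = 0; for i ≠ 4, h[i] = 1 + Σ_k P[i][k]·h[k].
  h[0] = 1 + 1/6·h[0] + 1/6·h[1] + 1/6·h[2] + 1/6·h[3] + 1/4·h[5]
  h[1] = 1 + 1/3·h[0] + 1/12·h[1] + 1/12·h[2] + 1/6·h[3] + 1/6·h[5]
  h[2] = 1 + 1/12·h[0] + 1/6·h[1] + 1/3·h[2] + 1/12·h[3] + 1/12·h[5]
  h[3] = 1 + 1/12·h[0] + 1/6·h[1] + 1/6·h[2] + 1/4·h[3] + 1/12·h[5]
  h[5] = 1 + 1/4·h[0] + 1/12·h[1] + 1/12·h[2] + 1/12·h[3] + 1/6·h[5]
Solving the 5×5 linear system over states ≠ 4 gives exactly h = [3596/687, 3416/687, 3076/687, 3076/687, 0, 2860/687] (h[4] = 0 is the target).

h = [5.2344, 4.9723, 4.4774, 4.4774, 0.0000, 4.1630]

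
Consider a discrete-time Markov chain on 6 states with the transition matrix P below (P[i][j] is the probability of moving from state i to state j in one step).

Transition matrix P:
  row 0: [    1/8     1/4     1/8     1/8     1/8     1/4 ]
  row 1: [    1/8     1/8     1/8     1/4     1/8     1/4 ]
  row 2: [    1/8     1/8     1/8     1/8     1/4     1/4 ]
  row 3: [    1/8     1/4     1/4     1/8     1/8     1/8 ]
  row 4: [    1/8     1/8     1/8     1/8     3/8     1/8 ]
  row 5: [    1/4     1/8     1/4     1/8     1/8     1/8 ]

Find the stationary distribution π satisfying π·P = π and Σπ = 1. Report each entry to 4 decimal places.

π = [0.1481, 0.1617, 0.1662, 0.1452, 0.1944, 0.1845]

Balance equations π_j = Σ_i π_i·P[i][j]:
  π_0 = 1/8·π_0 + 1/8·π_1 + 1/8·π_2 + 1/8·π_3 + 1/8·π_4 + 1/4·π_5
  π_1 = 1/4·π_0 + 1/8·π_1 + 1/8·π_2 + 1/4·π_3 + 1/8·π_4 + 1/8·π_5
  π_2 = 1/8·π_0 + 1/8·π_1 + 1/8·π_2 + 1/4·π_3 + 1/8·π_4 + 1/4·π_5
  π_3 = 1/8·π_0 + 1/4·π_1 + 1/8·π_2 + 1/8·π_3 + 1/8·π_4 + 1/8·π_5
  π_4 = 1/8·π_0 + 1/8·π_1 + 1/4·π_2 + 1/8·π_3 + 3/8·π_4 + 1/8·π_5
  normalize: π_0 + π_1 + π_2 + π_3 + π_4 + π_5 = 1
Solving the linear system gives exactly π = [4617/31183, 5041/31183, 5183/31183, 4528/31183, 6061/31183, 5753/31183].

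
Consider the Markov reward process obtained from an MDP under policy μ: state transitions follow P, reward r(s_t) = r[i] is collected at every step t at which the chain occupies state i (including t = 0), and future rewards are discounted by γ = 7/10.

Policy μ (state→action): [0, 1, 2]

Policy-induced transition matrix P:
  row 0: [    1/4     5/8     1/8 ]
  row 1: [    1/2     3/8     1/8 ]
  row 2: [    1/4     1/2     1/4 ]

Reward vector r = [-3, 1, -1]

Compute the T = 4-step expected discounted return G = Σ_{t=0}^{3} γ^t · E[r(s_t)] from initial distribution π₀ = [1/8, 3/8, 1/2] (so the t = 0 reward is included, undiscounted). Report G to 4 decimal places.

G = -1.6648

t=0: π = [0.1250, 0.3750, 0.5000], E[r] = -0.5000, γ^t·E[r] = -0.500000, running G = -0.500000
t=1: π = [0.3438, 0.4688, 0.1875], E[r] = -0.7500, γ^t·E[r] = -0.525000, running G = -1.025000
t=2: π = [0.3672, 0.4844, 0.1484], E[r] = -0.7656, γ^t·E[r] = -0.375156, running G = -1.400156
t=3: π = [0.3711, 0.4854, 0.1436], E[r] = -0.7715, γ^t·E[r] = -0.264619, running G = -1.664775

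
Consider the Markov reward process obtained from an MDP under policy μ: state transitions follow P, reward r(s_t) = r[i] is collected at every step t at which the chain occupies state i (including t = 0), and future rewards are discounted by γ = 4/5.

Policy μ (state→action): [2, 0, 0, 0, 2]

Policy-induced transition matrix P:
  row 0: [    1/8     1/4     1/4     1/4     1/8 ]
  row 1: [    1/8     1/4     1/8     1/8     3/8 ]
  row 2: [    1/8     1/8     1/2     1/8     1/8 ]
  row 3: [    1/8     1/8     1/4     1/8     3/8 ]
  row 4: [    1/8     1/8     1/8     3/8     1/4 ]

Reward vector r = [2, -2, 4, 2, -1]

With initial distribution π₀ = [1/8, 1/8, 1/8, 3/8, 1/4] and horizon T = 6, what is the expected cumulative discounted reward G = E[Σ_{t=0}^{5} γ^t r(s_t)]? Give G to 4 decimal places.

G = 3.9407

t=0: π = [0.1250, 0.1250, 0.1250, 0.3750, 0.2500], E[r] = 1.0000, γ^t·E[r] = 1.000000, running G = 1.000000
t=1: π = [0.1250, 0.1563, 0.2344, 0.2031, 0.2813], E[r] = 1.0000, γ^t·E[r] = 0.800000, running G = 1.800000
t=2: π = [0.1250, 0.1602, 0.2539, 0.2109, 0.2500], E[r] = 1.1172, γ^t·E[r] = 0.715000, running G = 2.515000
t=3: π = [0.1250, 0.1606, 0.2622, 0.2031, 0.2490], E[r] = 1.1348, γ^t·E[r] = 0.581000, running G = 3.096000
t=4: π = [0.1250, 0.1607, 0.2643, 0.2029, 0.2471], E[r] = 1.1447, γ^t·E[r] = 0.468850, running G = 3.564850
t=5: π = [0.1250, 0.1607, 0.2651, 0.2024, 0.2468], E[r] = 1.1470, γ^t·E[r] = 0.375860, running G = 3.940710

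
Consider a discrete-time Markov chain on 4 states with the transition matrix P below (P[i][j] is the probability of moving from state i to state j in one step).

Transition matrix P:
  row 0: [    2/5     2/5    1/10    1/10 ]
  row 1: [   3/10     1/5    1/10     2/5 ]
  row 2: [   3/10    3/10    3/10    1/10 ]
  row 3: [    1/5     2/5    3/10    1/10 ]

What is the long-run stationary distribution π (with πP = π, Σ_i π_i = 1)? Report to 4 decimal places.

π = [0.3116, 0.3188, 0.1739, 0.1957]

Balance equations π_j = Σ_i π_i·P[i][j]:
  π_0 = 2/5·π_0 + 3/10·π_1 + 3/10·π_2 + 1/5·π_3
  π_1 = 2/5·π_0 + 1/5·π_1 + 3/10·π_2 + 2/5·π_3
  π_2 = 1/10·π_0 + 1/10·π_1 + 3/10·π_2 + 3/10·π_3
  normalize: π_0 + π_1 + π_2 + π_3 = 1
Solving the linear system gives exactly π = [43/138, 22/69, 4/23, 9/46].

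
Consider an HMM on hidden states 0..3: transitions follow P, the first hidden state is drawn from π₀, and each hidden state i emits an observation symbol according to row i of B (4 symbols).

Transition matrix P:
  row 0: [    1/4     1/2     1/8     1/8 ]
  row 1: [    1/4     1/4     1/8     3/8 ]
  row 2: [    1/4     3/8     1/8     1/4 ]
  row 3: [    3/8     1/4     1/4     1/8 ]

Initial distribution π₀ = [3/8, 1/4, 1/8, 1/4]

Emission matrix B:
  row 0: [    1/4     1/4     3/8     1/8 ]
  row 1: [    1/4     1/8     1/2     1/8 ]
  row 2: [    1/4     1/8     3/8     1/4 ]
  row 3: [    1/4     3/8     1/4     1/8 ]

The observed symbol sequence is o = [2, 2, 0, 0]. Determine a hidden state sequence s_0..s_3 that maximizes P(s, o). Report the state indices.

t=0: δ = [1.406e-01, 1.250e-01, 4.688e-02, 6.250e-02]  (obs o_0=2)
t=1: δ = [1.318e-02, 3.516e-02, 6.592e-03, 1.172e-02]  ψ = [0, 0, 0, 1]  (obs o_1=2)
t=2: δ = [2.197e-03, 2.197e-03, 1.099e-03, 3.296e-03]  ψ = [1, 1, 1, 1]  (obs o_2=0)
t=3: δ = [3.090e-04, 2.747e-04, 2.060e-04, 2.060e-04]  ψ = [3, 0, 3, 1]  (obs o_3=0)
backtrack: best end state = 0; path = [0, 1, 3, 0]

path = [0, 1, 3, 0]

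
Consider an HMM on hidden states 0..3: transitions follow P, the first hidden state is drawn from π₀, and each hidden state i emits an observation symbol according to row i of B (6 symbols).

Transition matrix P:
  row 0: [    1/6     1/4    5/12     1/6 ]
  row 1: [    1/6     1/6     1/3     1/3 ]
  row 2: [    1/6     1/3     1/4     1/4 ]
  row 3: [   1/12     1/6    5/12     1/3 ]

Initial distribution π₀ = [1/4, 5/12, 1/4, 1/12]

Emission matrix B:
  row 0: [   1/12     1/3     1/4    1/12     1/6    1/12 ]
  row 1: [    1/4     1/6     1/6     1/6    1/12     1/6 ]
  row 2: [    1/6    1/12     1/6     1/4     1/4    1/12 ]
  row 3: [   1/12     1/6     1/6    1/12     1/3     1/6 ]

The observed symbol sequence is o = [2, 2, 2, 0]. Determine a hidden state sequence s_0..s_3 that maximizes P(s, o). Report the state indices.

t=0: δ = [6.250e-02, 6.944e-02, 4.167e-02, 1.389e-02]  (obs o_0=2)
t=1: δ = [2.894e-03, 2.604e-03, 4.340e-03, 3.858e-03]  ψ = [1, 0, 0, 1]  (obs o_1=2)
t=2: δ = [1.808e-04, 2.411e-04, 2.679e-04, 2.143e-04]  ψ = [2, 2, 3, 3]  (obs o_2=2)
t=3: δ = [3.721e-06, 2.233e-05, 1.488e-05, 6.698e-06]  ψ = [2, 2, 3, 1]  (obs o_3=0)
backtrack: best end state = 1; path = [1, 3, 2, 1]

path = [1, 3, 2, 1]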